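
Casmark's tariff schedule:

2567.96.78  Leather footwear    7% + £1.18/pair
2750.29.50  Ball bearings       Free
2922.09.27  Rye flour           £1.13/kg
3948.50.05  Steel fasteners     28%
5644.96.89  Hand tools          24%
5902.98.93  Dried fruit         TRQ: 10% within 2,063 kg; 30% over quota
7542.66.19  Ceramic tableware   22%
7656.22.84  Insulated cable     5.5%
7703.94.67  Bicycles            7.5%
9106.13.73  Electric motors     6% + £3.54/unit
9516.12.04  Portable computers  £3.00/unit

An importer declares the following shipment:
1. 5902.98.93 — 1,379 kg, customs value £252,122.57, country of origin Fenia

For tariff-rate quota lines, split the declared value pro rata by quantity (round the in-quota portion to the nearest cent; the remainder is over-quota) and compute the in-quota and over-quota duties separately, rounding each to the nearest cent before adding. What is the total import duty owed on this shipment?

£25,212.26

Line 1 (5902.98.93, Fenia, 1,379 kg, £252,122.57):
Code 5902.98.93 is under a tariff-rate quota (threshold 2,063 kg). Quantity 1,379 kg is within the quota, so the in-quota rate 10% applies to the full value.
Duty = £252,122.57 × 10% = £25,212.26.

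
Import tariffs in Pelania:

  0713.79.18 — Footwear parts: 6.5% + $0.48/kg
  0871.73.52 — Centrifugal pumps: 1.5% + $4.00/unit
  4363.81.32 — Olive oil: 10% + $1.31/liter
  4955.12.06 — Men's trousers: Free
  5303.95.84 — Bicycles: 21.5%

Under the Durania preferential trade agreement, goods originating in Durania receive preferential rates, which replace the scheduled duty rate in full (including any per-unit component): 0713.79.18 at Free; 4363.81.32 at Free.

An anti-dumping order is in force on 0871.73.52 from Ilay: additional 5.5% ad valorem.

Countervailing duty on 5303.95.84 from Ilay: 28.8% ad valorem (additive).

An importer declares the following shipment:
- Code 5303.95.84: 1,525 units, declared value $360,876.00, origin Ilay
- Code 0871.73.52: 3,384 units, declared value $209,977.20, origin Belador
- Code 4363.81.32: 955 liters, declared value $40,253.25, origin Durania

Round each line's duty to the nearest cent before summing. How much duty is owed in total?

$198,206.29

Line 1 (5303.95.84, Ilay, 1,525 units, $360,876.00):
Base rate for 5303.95.84 is 21.5%.
Additional duty on 5303.95.84 from Ilay: +28.8%. Applied ad valorem rate: 21.5% + 28.8% = 50.3%.
Duty = $360,876.00 × 50.3% = $181,520.63.
Line 2 (0871.73.52, Belador, 3,384 units, $209,977.20):
Base rate for 0871.73.52 is 1.5% + $4.00/unit.
The additional-duty order on 0871.73.52 targets Ilay, not Belador; it does not apply.
Duty = $209,977.20 × 1.5% + 3,384 × $4.00 = $16,685.66.
Line 3 (4363.81.32, Durania, 955 liters, $40,253.25):
Base rate for 4363.81.32 is 10% + $1.31/liter.
Origin Durania qualifies under the Pelania–Durania agreement and 4363.81.32 is covered: preferential rate Free applies instead.
Duty = $40,253.25 × 0% = $0.00.
Total = $181,520.63 + $16,685.66 + $0.00 = $198,206.29.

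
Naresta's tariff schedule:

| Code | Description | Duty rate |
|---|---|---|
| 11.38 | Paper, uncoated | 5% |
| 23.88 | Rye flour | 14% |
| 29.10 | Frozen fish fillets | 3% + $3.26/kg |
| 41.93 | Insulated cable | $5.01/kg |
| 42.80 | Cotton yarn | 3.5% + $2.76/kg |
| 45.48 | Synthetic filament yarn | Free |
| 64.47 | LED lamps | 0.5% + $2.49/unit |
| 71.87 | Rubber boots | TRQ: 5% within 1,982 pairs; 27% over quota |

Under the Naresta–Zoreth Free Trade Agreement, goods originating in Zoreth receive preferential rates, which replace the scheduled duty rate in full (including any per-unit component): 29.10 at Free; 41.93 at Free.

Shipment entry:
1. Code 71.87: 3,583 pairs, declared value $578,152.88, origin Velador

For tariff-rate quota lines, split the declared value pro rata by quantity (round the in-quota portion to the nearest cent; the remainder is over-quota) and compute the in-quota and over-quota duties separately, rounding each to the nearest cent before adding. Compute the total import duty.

$85,741.87

Line 1 (71.87, Velador, 3,583 pairs, $578,152.88):
Code 71.87 is under a tariff-rate quota (threshold 1,982 pairs). In-quota: 1,982 pairs at 5%; over-quota: 1,601 pairs at 27%.
Pro-rata value split: in-quota = $578,152.88 × 1,982/3,583 = $319,815.52; over-quota = $578,152.88 − $319,815.52 = $258,337.36.
In-quota duty = $319,815.52 × 5% = $15,990.78. Over-quota duty = $258,337.36 × 27% = $69,751.09.
Line duty = $15,990.78 + $69,751.09 = $85,741.87.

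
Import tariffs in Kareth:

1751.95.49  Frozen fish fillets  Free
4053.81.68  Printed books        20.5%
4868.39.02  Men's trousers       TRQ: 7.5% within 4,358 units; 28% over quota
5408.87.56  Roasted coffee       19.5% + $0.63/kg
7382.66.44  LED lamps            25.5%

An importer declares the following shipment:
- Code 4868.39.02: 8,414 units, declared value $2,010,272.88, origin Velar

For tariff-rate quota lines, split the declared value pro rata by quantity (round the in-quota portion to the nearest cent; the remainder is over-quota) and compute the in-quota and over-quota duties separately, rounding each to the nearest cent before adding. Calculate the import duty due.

Line 1 (4868.39.02, Velar, 8,414 units, $2,010,272.88):
Code 4868.39.02 is under a tariff-rate quota (threshold 4,358 units). In-quota: 4,358 units at 7.5%; over-quota: 4,056 units at 28%.
Pro-rata value split: in-quota = $2,010,272.88 × 4,358/8,414 = $1,041,213.36; over-quota = $2,010,272.88 − $1,041,213.36 = $969,059.52.
In-quota duty = $1,041,213.36 × 7.5% = $78,091.00. Over-quota duty = $969,059.52 × 28% = $271,336.67.
Line duty = $78,091.00 + $271,336.67 = $349,427.67.

$349,427.67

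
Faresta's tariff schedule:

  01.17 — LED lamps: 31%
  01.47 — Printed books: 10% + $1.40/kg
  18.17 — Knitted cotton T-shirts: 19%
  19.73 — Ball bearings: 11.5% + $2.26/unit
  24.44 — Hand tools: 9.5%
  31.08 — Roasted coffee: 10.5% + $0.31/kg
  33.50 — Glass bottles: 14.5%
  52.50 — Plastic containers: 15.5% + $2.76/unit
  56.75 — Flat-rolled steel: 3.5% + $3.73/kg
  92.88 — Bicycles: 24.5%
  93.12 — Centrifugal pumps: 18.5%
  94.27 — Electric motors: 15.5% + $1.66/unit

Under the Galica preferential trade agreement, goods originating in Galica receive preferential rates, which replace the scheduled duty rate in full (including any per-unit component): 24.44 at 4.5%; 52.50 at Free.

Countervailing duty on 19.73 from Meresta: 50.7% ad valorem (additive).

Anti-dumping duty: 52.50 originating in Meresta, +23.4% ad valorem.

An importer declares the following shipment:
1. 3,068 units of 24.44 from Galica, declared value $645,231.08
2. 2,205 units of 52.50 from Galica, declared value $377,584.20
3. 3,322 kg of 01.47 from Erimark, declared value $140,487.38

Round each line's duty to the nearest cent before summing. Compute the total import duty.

$47,734.94

Line 1 (24.44, Galica, 3,068 units, $645,231.08):
Base rate for 24.44 is 9.5%.
Origin Galica qualifies under the Faresta–Galica agreement and 24.44 is covered: preferential rate 4.5% applies instead.
Duty = $645,231.08 × 4.5% = $29,035.40.
Line 2 (52.50, Galica, 2,205 units, $377,584.20):
Base rate for 52.50 is 15.5% + $2.76/unit.
Origin Galica qualifies under the Faresta–Galica agreement and 52.50 is covered: preferential rate Free applies instead.
The additional-duty order on 52.50 targets Meresta, not Galica; it does not apply.
Duty = $377,584.20 × 0% = $0.00.
Line 3 (01.47, Erimark, 3,322 kg, $140,487.38):
Base rate for 01.47 is 10% + $1.40/kg.
Duty = $140,487.38 × 10% + 3,322 × $1.40 = $18,699.54.
Total = $29,035.40 + $0.00 + $18,699.54 = $47,734.94.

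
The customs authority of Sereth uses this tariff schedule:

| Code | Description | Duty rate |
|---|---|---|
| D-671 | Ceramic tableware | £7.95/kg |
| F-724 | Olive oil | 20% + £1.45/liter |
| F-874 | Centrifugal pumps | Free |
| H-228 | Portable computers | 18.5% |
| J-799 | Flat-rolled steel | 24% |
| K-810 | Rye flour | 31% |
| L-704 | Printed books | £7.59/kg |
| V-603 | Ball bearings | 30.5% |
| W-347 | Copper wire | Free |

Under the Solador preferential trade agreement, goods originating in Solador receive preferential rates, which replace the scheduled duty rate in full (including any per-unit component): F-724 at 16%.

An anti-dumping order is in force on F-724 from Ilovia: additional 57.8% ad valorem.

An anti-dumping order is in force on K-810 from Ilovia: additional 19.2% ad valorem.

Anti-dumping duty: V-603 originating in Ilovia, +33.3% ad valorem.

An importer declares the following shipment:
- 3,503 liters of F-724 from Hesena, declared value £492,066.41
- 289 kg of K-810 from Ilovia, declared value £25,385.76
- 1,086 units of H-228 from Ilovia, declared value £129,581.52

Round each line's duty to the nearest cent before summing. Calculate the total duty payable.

£140,208.86

Line 1 (F-724, Hesena, 3,503 liters, £492,066.41):
Base rate for F-724 is 20% + £1.45/liter.
F-724 has an FTA preferential rate, but origin Hesena is not Solador; base rate stands.
The additional-duty order on F-724 targets Ilovia, not Hesena; it does not apply.
Duty = £492,066.41 × 20% + 3,503 × £1.45 = £103,492.63.
Line 2 (K-810, Ilovia, 289 kg, £25,385.76):
Base rate for K-810 is 31%.
Additional duty on K-810 from Ilovia: +19.2%. Applied ad valorem rate: 31% + 19.2% = 50.2%.
Duty = £25,385.76 × 50.2% = £12,743.65.
Line 3 (H-228, Ilovia, 1,086 units, £129,581.52):
Base rate for H-228 is 18.5%.
Duty = £129,581.52 × 18.5% = £23,972.58.
Total = £103,492.63 + £12,743.65 + £23,972.58 = £140,208.86.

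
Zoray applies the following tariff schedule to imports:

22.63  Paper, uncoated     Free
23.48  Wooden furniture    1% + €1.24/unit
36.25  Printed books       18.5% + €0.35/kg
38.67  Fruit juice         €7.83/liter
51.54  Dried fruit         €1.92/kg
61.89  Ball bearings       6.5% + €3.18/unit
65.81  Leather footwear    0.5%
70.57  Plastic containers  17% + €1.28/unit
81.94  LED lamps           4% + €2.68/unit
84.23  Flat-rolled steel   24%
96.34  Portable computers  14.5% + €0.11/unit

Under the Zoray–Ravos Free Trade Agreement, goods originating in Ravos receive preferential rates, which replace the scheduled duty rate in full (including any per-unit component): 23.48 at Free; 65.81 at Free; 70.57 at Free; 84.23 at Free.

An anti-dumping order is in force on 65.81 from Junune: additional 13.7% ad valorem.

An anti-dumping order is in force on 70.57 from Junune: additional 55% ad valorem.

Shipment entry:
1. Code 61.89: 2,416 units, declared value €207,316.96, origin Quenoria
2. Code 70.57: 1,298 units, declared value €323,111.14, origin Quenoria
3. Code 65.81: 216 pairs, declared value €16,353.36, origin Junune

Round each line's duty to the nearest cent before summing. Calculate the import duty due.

€80,070.99

Line 1 (61.89, Quenoria, 2,416 units, €207,316.96):
Base rate for 61.89 is 6.5% + €3.18/unit.
Duty = €207,316.96 × 6.5% + 2,416 × €3.18 = €21,158.48.
Line 2 (70.57, Quenoria, 1,298 units, €323,111.14):
Base rate for 70.57 is 17% + €1.28/unit.
70.57 has an FTA preferential rate, but origin Quenoria is not Ravos; base rate stands.
The additional-duty order on 70.57 targets Junune, not Quenoria; it does not apply.
Duty = €323,111.14 × 17% + 1,298 × €1.28 = €56,590.33.
Line 3 (65.81, Junune, 216 pairs, €16,353.36):
Base rate for 65.81 is 0.5%.
65.81 has an FTA preferential rate, but origin Junune is not Ravos; base rate stands.
Additional duty on 65.81 from Junune: +13.7%. Applied ad valorem rate: 0.5% + 13.7% = 14.2%.
Duty = €16,353.36 × 14.2% = €2,322.18.
Total = €21,158.48 + €56,590.33 + €2,322.18 = €80,070.99.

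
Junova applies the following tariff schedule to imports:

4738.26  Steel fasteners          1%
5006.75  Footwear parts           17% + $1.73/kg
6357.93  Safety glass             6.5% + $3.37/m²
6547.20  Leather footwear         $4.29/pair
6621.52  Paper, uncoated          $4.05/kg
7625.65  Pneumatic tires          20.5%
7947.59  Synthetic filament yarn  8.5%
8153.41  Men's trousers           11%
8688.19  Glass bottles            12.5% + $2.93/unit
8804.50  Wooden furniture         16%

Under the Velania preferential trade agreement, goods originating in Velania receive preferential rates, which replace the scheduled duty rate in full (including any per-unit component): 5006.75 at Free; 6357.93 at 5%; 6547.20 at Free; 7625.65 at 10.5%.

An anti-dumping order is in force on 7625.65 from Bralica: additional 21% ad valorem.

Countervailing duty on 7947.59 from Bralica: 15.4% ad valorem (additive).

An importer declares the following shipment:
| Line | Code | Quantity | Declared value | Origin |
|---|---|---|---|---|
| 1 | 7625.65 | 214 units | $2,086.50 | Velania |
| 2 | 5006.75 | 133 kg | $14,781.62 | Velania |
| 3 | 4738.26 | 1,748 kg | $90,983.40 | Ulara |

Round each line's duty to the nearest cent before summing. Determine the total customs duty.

$1,128.91

Line 1 (7625.65, Velania, 214 units, $2,086.50):
Base rate for 7625.65 is 20.5%.
Origin Velania qualifies under the Junova–Velania agreement and 7625.65 is covered: preferential rate 10.5% applies instead.
The additional-duty order on 7625.65 targets Bralica, not Velania; it does not apply.
Duty = $2,086.50 × 10.5% = $219.08.
Line 2 (5006.75, Velania, 133 kg, $14,781.62):
Base rate for 5006.75 is 17% + $1.73/kg.
Origin Velania qualifies under the Junova–Velania agreement and 5006.75 is covered: preferential rate Free applies instead.
Duty = $14,781.62 × 0% = $0.00.
Line 3 (4738.26, Ulara, 1,748 kg, $90,983.40):
Base rate for 4738.26 is 1%.
Duty = $90,983.40 × 1% = $909.83.
Total = $219.08 + $0.00 + $909.83 = $1,128.91.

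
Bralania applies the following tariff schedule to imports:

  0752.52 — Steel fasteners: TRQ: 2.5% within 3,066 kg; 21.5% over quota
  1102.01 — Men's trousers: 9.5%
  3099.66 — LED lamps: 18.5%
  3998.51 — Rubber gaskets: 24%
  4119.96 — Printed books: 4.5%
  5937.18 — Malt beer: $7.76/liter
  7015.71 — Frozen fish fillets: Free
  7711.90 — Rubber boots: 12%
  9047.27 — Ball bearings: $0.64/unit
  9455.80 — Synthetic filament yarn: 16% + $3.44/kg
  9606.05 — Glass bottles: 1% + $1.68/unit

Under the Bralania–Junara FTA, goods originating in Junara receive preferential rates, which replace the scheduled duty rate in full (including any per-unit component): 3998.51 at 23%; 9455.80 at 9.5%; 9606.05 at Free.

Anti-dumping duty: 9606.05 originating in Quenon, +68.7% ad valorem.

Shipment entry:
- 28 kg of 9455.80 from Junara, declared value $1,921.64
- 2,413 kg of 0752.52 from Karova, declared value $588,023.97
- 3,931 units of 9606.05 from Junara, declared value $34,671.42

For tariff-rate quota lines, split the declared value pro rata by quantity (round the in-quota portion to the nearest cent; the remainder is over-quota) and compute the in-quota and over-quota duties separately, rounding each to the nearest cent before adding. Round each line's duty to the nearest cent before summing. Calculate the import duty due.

Line 1 (9455.80, Junara, 28 kg, $1,921.64):
Base rate for 9455.80 is 16% + $3.44/kg.
Origin Junara qualifies under the Bralania–Junara agreement and 9455.80 is covered: preferential rate 9.5% applies instead.
Duty = $1,921.64 × 9.5% = $182.56.
Line 2 (0752.52, Karova, 2,413 kg, $588,023.97):
Code 0752.52 is under a tariff-rate quota (threshold 3,066 kg). Quantity 2,413 kg is within the quota, so the in-quota rate 2.5% applies to the full value.
Duty = $588,023.97 × 2.5% = $14,700.60.
Line 3 (9606.05, Junara, 3,931 units, $34,671.42):
Base rate for 9606.05 is 1% + $1.68/unit.
Origin Junara qualifies under the Bralania–Junara agreement and 9606.05 is covered: preferential rate Free applies instead.
The additional-duty order on 9606.05 targets Quenon, not Junara; it does not apply.
Duty = $34,671.42 × 0% = $0.00.
Total = $182.56 + $14,700.60 + $0.00 = $14,883.16.

$14,883.16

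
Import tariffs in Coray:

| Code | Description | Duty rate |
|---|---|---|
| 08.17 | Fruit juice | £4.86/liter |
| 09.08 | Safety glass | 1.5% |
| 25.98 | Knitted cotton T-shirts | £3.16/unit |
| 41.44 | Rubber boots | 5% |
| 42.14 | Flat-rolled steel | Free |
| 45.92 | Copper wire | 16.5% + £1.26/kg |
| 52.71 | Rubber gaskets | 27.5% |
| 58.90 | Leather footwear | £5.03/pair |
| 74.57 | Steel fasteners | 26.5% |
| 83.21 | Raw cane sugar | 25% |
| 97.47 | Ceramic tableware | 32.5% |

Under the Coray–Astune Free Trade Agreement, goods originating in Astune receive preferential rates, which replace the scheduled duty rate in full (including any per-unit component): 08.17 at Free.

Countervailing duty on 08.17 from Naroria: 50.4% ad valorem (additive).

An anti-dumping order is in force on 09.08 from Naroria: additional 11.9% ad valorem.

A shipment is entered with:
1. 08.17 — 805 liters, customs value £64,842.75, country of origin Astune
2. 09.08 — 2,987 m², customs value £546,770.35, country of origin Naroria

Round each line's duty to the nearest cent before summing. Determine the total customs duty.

£73,267.23

Line 1 (08.17, Astune, 805 liters, £64,842.75):
Base rate for 08.17 is £4.86/liter.
Origin Astune qualifies under the Coray–Astune agreement and 08.17 is covered: preferential rate Free applies instead.
The additional-duty order on 08.17 targets Naroria, not Astune; it does not apply.
Duty = £64,842.75 × 0% = £0.00.
Line 2 (09.08, Naroria, 2,987 m², £546,770.35):
Base rate for 09.08 is 1.5%.
Additional duty on 09.08 from Naroria: +11.9%. Applied ad valorem rate: 1.5% + 11.9% = 13.4%.
Duty = £546,770.35 × 13.4% = £73,267.23.
Total = £0.00 + £73,267.23 = £73,267.23.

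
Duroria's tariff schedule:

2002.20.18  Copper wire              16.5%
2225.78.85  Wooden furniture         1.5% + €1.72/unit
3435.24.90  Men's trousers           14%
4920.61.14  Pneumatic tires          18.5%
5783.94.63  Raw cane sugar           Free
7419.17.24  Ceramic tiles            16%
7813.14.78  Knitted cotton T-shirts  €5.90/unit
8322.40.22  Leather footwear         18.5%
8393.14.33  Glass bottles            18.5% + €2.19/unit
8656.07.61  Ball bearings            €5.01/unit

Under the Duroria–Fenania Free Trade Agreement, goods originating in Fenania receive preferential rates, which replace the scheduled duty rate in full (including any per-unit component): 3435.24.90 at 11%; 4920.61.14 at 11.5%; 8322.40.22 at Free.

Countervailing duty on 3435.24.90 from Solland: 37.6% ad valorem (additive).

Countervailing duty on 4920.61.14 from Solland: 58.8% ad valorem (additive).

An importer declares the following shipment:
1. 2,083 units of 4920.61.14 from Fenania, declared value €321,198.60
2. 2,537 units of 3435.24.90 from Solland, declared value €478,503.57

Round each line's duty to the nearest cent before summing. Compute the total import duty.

Line 1 (4920.61.14, Fenania, 2,083 units, €321,198.60):
Base rate for 4920.61.14 is 18.5%.
Origin Fenania qualifies under the Duroria–Fenania agreement and 4920.61.14 is covered: preferential rate 11.5% applies instead.
The additional-duty order on 4920.61.14 targets Solland, not Fenania; it does not apply.
Duty = €321,198.60 × 11.5% = €36,937.84.
Line 2 (3435.24.90, Solland, 2,537 units, €478,503.57):
Base rate for 3435.24.90 is 14%.
3435.24.90 has an FTA preferential rate, but origin Solland is not Fenania; base rate stands.
Additional duty on 3435.24.90 from Solland: +37.6%. Applied ad valorem rate: 14% + 37.6% = 51.6%.
Duty = €478,503.57 × 51.6% = €246,907.84.
Total = €36,937.84 + €246,907.84 = €283,845.68.

€283,845.68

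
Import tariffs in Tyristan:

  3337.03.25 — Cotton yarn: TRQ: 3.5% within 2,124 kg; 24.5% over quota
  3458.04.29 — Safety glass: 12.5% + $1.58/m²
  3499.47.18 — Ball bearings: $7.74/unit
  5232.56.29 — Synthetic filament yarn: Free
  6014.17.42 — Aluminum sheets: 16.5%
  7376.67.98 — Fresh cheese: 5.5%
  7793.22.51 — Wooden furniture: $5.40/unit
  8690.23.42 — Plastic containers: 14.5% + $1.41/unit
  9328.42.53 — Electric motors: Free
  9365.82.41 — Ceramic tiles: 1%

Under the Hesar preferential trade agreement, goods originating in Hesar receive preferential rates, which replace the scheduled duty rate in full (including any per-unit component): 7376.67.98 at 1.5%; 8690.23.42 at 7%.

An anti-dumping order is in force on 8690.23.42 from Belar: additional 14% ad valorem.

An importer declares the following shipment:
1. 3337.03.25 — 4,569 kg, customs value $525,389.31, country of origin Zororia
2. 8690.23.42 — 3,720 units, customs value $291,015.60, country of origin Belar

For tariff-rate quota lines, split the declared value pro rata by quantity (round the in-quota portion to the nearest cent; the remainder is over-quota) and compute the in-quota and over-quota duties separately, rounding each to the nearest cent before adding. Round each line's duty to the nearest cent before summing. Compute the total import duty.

Line 1 (3337.03.25, Zororia, 4,569 kg, $525,389.31):
Code 3337.03.25 is under a tariff-rate quota (threshold 2,124 kg). In-quota: 2,124 kg at 3.5%; over-quota: 2,445 kg at 24.5%.
Pro-rata value split: in-quota = $525,389.31 × 2,124/4,569 = $244,238.76; over-quota = $525,389.31 − $244,238.76 = $281,150.55.
In-quota duty = $244,238.76 × 3.5% = $8,548.36. Over-quota duty = $281,150.55 × 24.5% = $68,881.88.
Line duty = $8,548.36 + $68,881.88 = $77,430.24.
Line 2 (8690.23.42, Belar, 3,720 units, $291,015.60):
Base rate for 8690.23.42 is 14.5% + $1.41/unit.
8690.23.42 has an FTA preferential rate, but origin Belar is not Hesar; base rate stands.
Additional duty on 8690.23.42 from Belar: +14%. Applied ad valorem rate: 14.5% + 14% = 28.5%.
Duty = $291,015.60 × 28.5% + 3,720 × $1.41 = $88,184.65.
Total = $77,430.24 + $88,184.65 = $165,614.89.

$165,614.89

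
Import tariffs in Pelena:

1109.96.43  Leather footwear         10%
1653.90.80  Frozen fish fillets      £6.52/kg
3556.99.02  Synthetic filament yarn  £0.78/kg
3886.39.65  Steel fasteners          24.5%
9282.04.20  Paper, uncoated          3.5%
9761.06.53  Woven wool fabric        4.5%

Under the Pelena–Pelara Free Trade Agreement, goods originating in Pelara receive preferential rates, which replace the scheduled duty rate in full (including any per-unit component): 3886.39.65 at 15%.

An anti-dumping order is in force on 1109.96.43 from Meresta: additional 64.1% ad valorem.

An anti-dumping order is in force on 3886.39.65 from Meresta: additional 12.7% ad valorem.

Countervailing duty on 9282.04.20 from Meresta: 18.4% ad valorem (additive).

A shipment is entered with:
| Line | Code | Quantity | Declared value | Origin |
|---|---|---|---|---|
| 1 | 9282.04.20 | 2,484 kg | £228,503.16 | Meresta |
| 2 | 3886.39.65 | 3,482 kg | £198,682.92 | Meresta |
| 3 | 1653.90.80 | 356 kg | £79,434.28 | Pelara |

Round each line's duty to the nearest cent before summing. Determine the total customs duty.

£126,273.36

Line 1 (9282.04.20, Meresta, 2,484 kg, £228,503.16):
Base rate for 9282.04.20 is 3.5%.
Additional duty on 9282.04.20 from Meresta: +18.4%. Applied ad valorem rate: 3.5% + 18.4% = 21.9%.
Duty = £228,503.16 × 21.9% = £50,042.19.
Line 2 (3886.39.65, Meresta, 3,482 kg, £198,682.92):
Base rate for 3886.39.65 is 24.5%.
3886.39.65 has an FTA preferential rate, but origin Meresta is not Pelara; base rate stands.
Additional duty on 3886.39.65 from Meresta: +12.7%. Applied ad valorem rate: 24.5% + 12.7% = 37.2%.
Duty = £198,682.92 × 37.2% = £73,910.05.
Line 3 (1653.90.80, Pelara, 356 kg, £79,434.28):
Base rate for 1653.90.80 is £6.52/kg.
Origin Pelara is the FTA partner but 1653.90.80 is not on the preference list; base rate stands.
Duty = 356 × £6.52 = £2,321.12.
Total = £50,042.19 + £73,910.05 + £2,321.12 = £126,273.36.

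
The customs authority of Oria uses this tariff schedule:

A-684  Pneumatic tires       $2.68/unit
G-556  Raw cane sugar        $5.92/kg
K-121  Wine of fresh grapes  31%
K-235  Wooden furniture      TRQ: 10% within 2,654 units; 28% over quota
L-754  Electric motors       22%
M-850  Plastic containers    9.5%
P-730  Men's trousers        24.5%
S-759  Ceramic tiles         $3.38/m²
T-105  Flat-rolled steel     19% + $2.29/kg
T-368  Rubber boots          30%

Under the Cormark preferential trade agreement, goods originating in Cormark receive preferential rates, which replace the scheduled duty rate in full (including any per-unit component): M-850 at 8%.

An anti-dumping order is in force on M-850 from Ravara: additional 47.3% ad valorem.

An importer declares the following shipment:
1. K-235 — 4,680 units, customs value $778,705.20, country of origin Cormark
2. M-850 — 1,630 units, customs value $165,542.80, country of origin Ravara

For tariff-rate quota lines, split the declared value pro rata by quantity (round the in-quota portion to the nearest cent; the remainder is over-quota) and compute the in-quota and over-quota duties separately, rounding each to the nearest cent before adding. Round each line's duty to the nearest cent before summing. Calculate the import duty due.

$232,577.94

Line 1 (K-235, Cormark, 4,680 units, $778,705.20):
Code K-235 is under a tariff-rate quota (threshold 2,654 units). In-quota: 2,654 units at 10%; over-quota: 2,026 units at 28%.
Pro-rata value split: in-quota = $778,705.20 × 2,654/4,680 = $441,599.06; over-quota = $778,705.20 − $441,599.06 = $337,106.14.
In-quota duty = $441,599.06 × 10% = $44,159.91. Over-quota duty = $337,106.14 × 28% = $94,389.72.
Line duty = $44,159.91 + $94,389.72 = $138,549.63.
Line 2 (M-850, Ravara, 1,630 units, $165,542.80):
Base rate for M-850 is 9.5%.
M-850 has an FTA preferential rate, but origin Ravara is not Cormark; base rate stands.
Additional duty on M-850 from Ravara: +47.3%. Applied ad valorem rate: 9.5% + 47.3% = 56.8%.
Duty = $165,542.80 × 56.8% = $94,028.31.
Total = $138,549.63 + $94,028.31 = $232,577.94.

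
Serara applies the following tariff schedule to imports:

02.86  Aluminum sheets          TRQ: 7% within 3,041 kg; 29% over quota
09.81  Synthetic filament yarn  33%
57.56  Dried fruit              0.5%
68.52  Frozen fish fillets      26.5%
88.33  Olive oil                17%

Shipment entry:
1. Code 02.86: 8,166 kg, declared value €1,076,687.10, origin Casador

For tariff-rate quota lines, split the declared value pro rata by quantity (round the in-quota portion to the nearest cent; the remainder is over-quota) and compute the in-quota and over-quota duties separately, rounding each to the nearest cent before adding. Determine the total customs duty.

€224,028.97

Line 1 (02.86, Casador, 8,166 kg, €1,076,687.10):
Code 02.86 is under a tariff-rate quota (threshold 3,041 kg). In-quota: 3,041 kg at 7%; over-quota: 5,125 kg at 29%.
Pro-rata value split: in-quota = €1,076,687.10 × 3,041/8,166 = €400,955.85; over-quota = €1,076,687.10 − €400,955.85 = €675,731.25.
In-quota duty = €400,955.85 × 7% = €28,066.91. Over-quota duty = €675,731.25 × 29% = €195,962.06.
Line duty = €28,066.91 + €195,962.06 = €224,028.97.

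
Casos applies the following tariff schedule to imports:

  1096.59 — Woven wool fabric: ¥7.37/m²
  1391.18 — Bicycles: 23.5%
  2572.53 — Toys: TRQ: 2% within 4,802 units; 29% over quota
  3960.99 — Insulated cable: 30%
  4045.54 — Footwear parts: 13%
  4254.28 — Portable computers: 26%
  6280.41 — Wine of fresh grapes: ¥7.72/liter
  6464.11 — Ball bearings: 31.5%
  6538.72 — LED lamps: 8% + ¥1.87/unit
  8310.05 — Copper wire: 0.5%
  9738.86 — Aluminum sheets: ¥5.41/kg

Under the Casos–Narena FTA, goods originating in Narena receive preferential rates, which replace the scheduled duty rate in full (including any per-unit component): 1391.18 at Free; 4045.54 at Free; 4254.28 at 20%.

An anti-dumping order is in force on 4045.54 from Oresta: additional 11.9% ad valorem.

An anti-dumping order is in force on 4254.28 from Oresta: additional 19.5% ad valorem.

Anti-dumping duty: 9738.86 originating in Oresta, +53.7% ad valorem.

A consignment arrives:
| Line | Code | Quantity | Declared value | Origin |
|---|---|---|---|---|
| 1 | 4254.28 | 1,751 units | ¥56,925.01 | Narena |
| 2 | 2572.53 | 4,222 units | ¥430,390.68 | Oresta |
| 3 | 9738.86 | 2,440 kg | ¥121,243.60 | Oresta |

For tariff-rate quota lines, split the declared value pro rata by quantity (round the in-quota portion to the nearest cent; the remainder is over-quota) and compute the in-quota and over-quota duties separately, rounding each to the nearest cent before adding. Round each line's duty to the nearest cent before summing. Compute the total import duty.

¥98,301.02

Line 1 (4254.28, Narena, 1,751 units, ¥56,925.01):
Base rate for 4254.28 is 26%.
Origin Narena qualifies under the Casos–Narena agreement and 4254.28 is covered: preferential rate 20% applies instead.
The additional-duty order on 4254.28 targets Oresta, not Narena; it does not apply.
Duty = ¥56,925.01 × 20% = ¥11,385.00.
Line 2 (2572.53, Oresta, 4,222 units, ¥430,390.68):
Code 2572.53 is under a tariff-rate quota (threshold 4,802 units). Quantity 4,222 units is within the quota, so the in-quota rate 2% applies to the full value.
Duty = ¥430,390.68 × 2% = ¥8,607.81.
Line 3 (9738.86, Oresta, 2,440 kg, ¥121,243.60):
Base rate for 9738.86 is ¥5.41/kg.
Additional duty on 9738.86 from Oresta: +53.7% ad valorem. Applied ad valorem rate = 53.7%.
Duty = ¥121,243.60 × 53.7% + 2,440 × ¥5.41 = ¥78,308.21.
Total = ¥11,385.00 + ¥8,607.81 + ¥78,308.21 = ¥98,301.02.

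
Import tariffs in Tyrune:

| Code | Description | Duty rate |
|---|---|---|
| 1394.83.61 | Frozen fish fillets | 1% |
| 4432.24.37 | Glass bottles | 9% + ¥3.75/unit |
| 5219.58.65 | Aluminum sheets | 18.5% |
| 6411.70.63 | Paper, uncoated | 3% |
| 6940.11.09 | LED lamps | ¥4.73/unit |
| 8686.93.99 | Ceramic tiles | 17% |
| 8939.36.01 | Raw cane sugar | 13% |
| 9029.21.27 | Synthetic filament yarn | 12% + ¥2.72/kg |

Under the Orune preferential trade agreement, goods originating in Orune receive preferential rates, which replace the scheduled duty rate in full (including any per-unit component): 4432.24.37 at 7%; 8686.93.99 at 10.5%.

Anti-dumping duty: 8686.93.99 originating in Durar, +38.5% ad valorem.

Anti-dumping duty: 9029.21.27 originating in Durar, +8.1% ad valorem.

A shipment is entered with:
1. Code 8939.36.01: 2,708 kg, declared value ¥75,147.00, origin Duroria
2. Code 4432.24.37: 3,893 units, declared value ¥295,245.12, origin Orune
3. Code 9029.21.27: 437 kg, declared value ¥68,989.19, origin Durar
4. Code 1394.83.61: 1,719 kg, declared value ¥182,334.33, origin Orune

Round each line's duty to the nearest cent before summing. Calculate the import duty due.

¥47,315.08

Line 1 (8939.36.01, Duroria, 2,708 kg, ¥75,147.00):
Base rate for 8939.36.01 is 13%.
Duty = ¥75,147.00 × 13% = ¥9,769.11.
Line 2 (4432.24.37, Orune, 3,893 units, ¥295,245.12):
Base rate for 4432.24.37 is 9% + ¥3.75/unit.
Origin Orune qualifies under the Tyrune–Orune agreement and 4432.24.37 is covered: preferential rate 7% applies instead.
Duty = ¥295,245.12 × 7% = ¥20,667.16.
Line 3 (9029.21.27, Durar, 437 kg, ¥68,989.19):
Base rate for 9029.21.27 is 12% + ¥2.72/kg.
Additional duty on 9029.21.27 from Durar: +8.1%. Applied ad valorem rate: 12% + 8.1% = 20.1%.
Duty = ¥68,989.19 × 20.1% + 437 × ¥2.72 = ¥15,055.47.
Line 4 (1394.83.61, Orune, 1,719 kg, ¥182,334.33):
Base rate for 1394.83.61 is 1%.
Origin Orune is the FTA partner but 1394.83.61 is not on the preference list; base rate stands.
Duty = ¥182,334.33 × 1% = ¥1,823.34.
Total = ¥9,769.11 + ¥20,667.16 + ¥15,055.47 + ¥1,823.34 = ¥47,315.08.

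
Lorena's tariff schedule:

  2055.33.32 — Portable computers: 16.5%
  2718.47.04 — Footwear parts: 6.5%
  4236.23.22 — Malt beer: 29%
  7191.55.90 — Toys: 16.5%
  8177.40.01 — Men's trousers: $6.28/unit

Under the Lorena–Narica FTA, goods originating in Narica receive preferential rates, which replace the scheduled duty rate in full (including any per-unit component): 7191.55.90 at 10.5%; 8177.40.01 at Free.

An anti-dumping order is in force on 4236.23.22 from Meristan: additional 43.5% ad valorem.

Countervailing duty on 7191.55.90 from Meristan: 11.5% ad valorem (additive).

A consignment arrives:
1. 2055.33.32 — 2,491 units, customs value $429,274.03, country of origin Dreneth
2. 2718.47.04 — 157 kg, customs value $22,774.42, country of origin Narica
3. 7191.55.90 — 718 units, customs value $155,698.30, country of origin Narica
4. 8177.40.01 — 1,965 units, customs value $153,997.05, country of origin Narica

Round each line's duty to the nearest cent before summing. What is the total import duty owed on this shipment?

Line 1 (2055.33.32, Dreneth, 2,491 units, $429,274.03):
Base rate for 2055.33.32 is 16.5%.
Duty = $429,274.03 × 16.5% = $70,830.21.
Line 2 (2718.47.04, Narica, 157 kg, $22,774.42):
Base rate for 2718.47.04 is 6.5%.
Origin Narica is the FTA partner but 2718.47.04 is not on the preference list; base rate stands.
Duty = $22,774.42 × 6.5% = $1,480.34.
Line 3 (7191.55.90, Narica, 718 units, $155,698.30):
Base rate for 7191.55.90 is 16.5%.
Origin Narica qualifies under the Lorena–Narica agreement and 7191.55.90 is covered: preferential rate 10.5% applies instead.
The additional-duty order on 7191.55.90 targets Meristan, not Narica; it does not apply.
Duty = $155,698.30 × 10.5% = $16,348.32.
Line 4 (8177.40.01, Narica, 1,965 units, $153,997.05):
Base rate for 8177.40.01 is $6.28/unit.
Origin Narica qualifies under the Lorena–Narica agreement and 8177.40.01 is covered: preferential rate Free applies instead.
Duty = $153,997.05 × 0% = $0.00.
Total = $70,830.21 + $1,480.34 + $16,348.32 + $0.00 = $88,658.87.

$88,658.87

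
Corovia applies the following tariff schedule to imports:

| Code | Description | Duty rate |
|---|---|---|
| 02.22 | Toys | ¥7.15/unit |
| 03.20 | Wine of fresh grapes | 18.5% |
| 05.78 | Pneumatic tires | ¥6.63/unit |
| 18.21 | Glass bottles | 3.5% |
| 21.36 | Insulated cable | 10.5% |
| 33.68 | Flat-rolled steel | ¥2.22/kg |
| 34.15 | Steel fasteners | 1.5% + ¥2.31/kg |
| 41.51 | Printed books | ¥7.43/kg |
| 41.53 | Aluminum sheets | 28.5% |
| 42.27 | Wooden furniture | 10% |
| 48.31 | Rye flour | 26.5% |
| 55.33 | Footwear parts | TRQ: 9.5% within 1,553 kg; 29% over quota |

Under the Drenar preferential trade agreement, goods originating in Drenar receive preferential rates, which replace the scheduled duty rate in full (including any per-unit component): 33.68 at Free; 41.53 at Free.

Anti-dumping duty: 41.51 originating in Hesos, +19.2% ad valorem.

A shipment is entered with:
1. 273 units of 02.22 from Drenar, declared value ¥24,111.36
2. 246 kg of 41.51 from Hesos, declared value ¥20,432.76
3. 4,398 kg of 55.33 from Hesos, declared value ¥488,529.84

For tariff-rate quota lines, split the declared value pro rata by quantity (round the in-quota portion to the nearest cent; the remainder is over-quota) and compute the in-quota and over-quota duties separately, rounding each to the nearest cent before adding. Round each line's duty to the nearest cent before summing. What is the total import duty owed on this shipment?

Line 1 (02.22, Drenar, 273 units, ¥24,111.36):
Base rate for 02.22 is ¥7.15/unit.
Origin Drenar is the FTA partner but 02.22 is not on the preference list; base rate stands.
Duty = 273 × ¥7.15 = ¥1,951.95.
Line 2 (41.51, Hesos, 246 kg, ¥20,432.76):
Base rate for 41.51 is ¥7.43/kg.
Additional duty on 41.51 from Hesos: +19.2% ad valorem. Applied ad valorem rate = 19.2%.
Duty = ¥20,432.76 × 19.2% + 246 × ¥7.43 = ¥5,750.87.
Line 3 (55.33, Hesos, 4,398 kg, ¥488,529.84):
Code 55.33 is under a tariff-rate quota (threshold 1,553 kg). In-quota: 1,553 kg at 9.5%; over-quota: 2,845 kg at 29%.
Pro-rata value split: in-quota = ¥488,529.84 × 1,553/4,398 = ¥172,507.24; over-quota = ¥488,529.84 − ¥172,507.24 = ¥316,022.60.
In-quota duty = ¥172,507.24 × 9.5% = ¥16,388.19. Over-quota duty = ¥316,022.60 × 29% = ¥91,646.55.
Line duty = ¥16,388.19 + ¥91,646.55 = ¥108,034.74.
Total = ¥1,951.95 + ¥5,750.87 + ¥108,034.74 = ¥115,737.56.

¥115,737.56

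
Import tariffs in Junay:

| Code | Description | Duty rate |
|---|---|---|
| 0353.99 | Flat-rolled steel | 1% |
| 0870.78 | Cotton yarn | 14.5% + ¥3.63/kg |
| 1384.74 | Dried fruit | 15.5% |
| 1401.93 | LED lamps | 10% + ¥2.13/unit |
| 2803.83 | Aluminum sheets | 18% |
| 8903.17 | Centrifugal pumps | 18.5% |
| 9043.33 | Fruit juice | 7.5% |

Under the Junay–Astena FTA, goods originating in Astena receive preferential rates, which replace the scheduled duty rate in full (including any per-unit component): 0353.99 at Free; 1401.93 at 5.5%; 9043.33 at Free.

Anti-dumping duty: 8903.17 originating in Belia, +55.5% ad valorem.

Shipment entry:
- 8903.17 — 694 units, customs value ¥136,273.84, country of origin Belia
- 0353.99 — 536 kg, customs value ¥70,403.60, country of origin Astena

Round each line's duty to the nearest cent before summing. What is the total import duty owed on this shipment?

Line 1 (8903.17, Belia, 694 units, ¥136,273.84):
Base rate for 8903.17 is 18.5%.
Additional duty on 8903.17 from Belia: +55.5%. Applied ad valorem rate: 18.5% + 55.5% = 74%.
Duty = ¥136,273.84 × 74% = ¥100,842.64.
Line 2 (0353.99, Astena, 536 kg, ¥70,403.60):
Base rate for 0353.99 is 1%.
Origin Astena qualifies under the Junay–Astena agreement and 0353.99 is covered: preferential rate Free applies instead.
Duty = ¥70,403.60 × 0% = ¥0.00.
Total = ¥100,842.64 + ¥0.00 = ¥100,842.64.

¥100,842.64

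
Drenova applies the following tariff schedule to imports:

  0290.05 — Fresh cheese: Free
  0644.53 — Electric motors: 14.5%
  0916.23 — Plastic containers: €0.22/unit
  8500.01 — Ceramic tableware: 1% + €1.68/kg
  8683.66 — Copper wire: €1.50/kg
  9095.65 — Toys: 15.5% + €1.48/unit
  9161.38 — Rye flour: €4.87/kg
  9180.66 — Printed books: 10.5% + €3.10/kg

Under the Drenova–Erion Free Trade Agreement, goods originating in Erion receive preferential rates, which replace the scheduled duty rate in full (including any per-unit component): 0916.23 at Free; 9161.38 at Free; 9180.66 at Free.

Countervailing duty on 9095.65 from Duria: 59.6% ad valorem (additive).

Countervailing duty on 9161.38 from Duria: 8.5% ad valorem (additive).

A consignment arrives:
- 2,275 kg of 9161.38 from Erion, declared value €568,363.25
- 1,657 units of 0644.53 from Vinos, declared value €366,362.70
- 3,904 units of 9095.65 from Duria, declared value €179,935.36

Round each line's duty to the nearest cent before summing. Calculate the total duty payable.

Line 1 (9161.38, Erion, 2,275 kg, €568,363.25):
Base rate for 9161.38 is €4.87/kg.
Origin Erion qualifies under the Drenova–Erion agreement and 9161.38 is covered: preferential rate Free applies instead.
The additional-duty order on 9161.38 targets Duria, not Erion; it does not apply.
Duty = €568,363.25 × 0% = €0.00.
Line 2 (0644.53, Vinos, 1,657 units, €366,362.70):
Base rate for 0644.53 is 14.5%.
Duty = €366,362.70 × 14.5% = €53,122.59.
Line 3 (9095.65, Duria, 3,904 units, €179,935.36):
Base rate for 9095.65 is 15.5% + €1.48/unit.
Additional duty on 9095.65 from Duria: +59.6%. Applied ad valorem rate: 15.5% + 59.6% = 75.1%.
Duty = €179,935.36 × 75.1% + 3,904 × €1.48 = €140,909.38.
Total = €0.00 + €53,122.59 + €140,909.38 = €194,031.97.

€194,031.97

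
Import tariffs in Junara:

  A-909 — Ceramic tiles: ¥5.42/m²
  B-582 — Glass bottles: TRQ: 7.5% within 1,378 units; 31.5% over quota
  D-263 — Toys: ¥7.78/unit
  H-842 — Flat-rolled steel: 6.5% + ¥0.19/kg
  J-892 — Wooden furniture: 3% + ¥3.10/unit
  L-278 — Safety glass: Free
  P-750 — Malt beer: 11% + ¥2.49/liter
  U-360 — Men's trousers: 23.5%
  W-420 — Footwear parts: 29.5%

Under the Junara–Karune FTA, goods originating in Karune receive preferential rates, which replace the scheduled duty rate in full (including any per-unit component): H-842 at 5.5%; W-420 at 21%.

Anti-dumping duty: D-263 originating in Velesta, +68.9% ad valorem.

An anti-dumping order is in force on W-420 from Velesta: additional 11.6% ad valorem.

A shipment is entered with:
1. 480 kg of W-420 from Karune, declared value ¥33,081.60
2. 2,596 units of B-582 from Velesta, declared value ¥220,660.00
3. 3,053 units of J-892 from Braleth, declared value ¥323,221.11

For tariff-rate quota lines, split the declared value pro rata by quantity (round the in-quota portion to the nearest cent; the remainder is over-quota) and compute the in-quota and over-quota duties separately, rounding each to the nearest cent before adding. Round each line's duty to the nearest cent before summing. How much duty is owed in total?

¥67,504.77

Line 1 (W-420, Karune, 480 kg, ¥33,081.60):
Base rate for W-420 is 29.5%.
Origin Karune qualifies under the Junara–Karune agreement and W-420 is covered: preferential rate 21% applies instead.
The additional-duty order on W-420 targets Velesta, not Karune; it does not apply.
Duty = ¥33,081.60 × 21% = ¥6,947.14.
Line 2 (B-582, Velesta, 2,596 units, ¥220,660.00):
Code B-582 is under a tariff-rate quota (threshold 1,378 units). In-quota: 1,378 units at 7.5%; over-quota: 1,218 units at 31.5%.
Pro-rata value split: in-quota = ¥220,660.00 × 1,378/2,596 = ¥117,130.00; over-quota = ¥220,660.00 − ¥117,130.00 = ¥103,530.00.
In-quota duty = ¥117,130.00 × 7.5% = ¥8,784.75. Over-quota duty = ¥103,530.00 × 31.5% = ¥32,611.95.
Line duty = ¥8,784.75 + ¥32,611.95 = ¥41,396.70.
Line 3 (J-892, Braleth, 3,053 units, ¥323,221.11):
Base rate for J-892 is 3% + ¥3.10/unit.
Duty = ¥323,221.11 × 3% + 3,053 × ¥3.10 = ¥19,160.93.
Total = ¥6,947.14 + ¥41,396.70 + ¥19,160.93 = ¥67,504.77.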